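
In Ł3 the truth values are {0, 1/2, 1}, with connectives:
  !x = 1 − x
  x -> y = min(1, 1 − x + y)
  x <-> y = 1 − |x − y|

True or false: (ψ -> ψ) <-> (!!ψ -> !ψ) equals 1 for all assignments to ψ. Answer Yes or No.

Counterexample: take ψ = 1.
ψ -> ψ = 1 -> 1 = 1
!ψ = !1 = 0
!!ψ = !0 = 1
!ψ = !1 = 0
!!ψ -> !ψ = 1 -> 0 = 0
(ψ -> ψ) <-> (!!ψ -> !ψ) = 1 <-> 0 = 0
This gives 0 ≠ 1.

No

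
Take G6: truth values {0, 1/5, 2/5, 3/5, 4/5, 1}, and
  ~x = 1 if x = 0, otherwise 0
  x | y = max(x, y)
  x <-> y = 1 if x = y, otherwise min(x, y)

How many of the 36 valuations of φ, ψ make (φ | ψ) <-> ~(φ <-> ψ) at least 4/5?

5

value 1: 3 assignments (counts)
value 4/5: 2 assignments (counts)
value 3/5: 2 assignments
value 2/5: 2 assignments
value 1/5: 2 assignments
value 0: 25 assignments
So 5 of the 36 assignments meet the threshold.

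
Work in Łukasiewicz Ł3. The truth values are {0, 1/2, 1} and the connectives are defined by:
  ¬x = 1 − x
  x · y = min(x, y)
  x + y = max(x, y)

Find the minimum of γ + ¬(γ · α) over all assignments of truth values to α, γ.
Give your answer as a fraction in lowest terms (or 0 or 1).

1/2

Take α = 1/2, γ = 1/2:
γ · α = 1/2 · 1/2 = 1/2
¬(γ · α) = ¬1/2 = 1/2
γ + ¬(γ · α) = 1/2 + 1/2 = 1/2
No assignment yields a value below 1/2, so this is the minimum.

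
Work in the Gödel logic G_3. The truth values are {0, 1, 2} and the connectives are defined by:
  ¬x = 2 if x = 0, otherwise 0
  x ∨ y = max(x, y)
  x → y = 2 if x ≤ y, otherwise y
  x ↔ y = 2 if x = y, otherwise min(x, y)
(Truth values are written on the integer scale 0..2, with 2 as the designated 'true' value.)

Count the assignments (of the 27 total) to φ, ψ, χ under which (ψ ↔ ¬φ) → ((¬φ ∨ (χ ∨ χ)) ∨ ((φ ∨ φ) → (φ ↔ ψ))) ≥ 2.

value 2: 23 assignments (counts)
value 1: 2 assignments
value 0: 2 assignments
So 23 of the 27 assignments meet the threshold.

23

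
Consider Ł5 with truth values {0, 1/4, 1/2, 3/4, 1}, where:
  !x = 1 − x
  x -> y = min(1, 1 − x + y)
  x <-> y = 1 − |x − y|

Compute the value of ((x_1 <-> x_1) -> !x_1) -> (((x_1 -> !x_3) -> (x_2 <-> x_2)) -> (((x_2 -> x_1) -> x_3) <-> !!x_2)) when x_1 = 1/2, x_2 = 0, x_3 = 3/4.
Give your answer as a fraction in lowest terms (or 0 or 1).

x_1 <-> x_1 = 1/2 <-> 1/2 = 1
!x_1 = !1/2 = 1/2
(x_1 <-> x_1) -> !x_1 = 1 -> 1/2 = 1/2
!x_3 = !3/4 = 1/4
x_1 -> !x_3 = 1/2 -> 1/4 = 3/4
x_2 <-> x_2 = 0 <-> 0 = 1
(x_1 -> !x_3) -> (x_2 <-> x_2) = 3/4 -> 1 = 1
x_2 -> x_1 = 0 -> 1/2 = 1
(x_2 -> x_1) -> x_3 = 1 -> 3/4 = 3/4
!x_2 = !0 = 1
!!x_2 = !1 = 0
((x_2 -> x_1) -> x_3) <-> !!x_2 = 3/4 <-> 0 = 1/4
((x_1 -> !x_3) -> (x_2 <-> x_2)) -> (((x_2 -> x_1) -> x_3) <-> !!x_2) = 1 -> 1/4 = 1/4
((x_1 <-> x_1) -> !x_1) -> (((x_1 -> !x_3) -> (x_2 <-> x_2)) -> (((x_2 -> x_1) -> x_3) <-> !!x_2)) = 1/2 -> 1/4 = 3/4

3/4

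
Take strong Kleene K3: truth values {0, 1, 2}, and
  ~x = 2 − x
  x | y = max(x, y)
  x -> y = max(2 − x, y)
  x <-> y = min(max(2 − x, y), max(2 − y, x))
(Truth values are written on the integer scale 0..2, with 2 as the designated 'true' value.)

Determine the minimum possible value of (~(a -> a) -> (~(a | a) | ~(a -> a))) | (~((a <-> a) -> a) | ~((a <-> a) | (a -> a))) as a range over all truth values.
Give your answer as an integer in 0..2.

Take a = 1:
a -> a = 1 -> 1 = 1
~(a -> a) = ~1 = 1
a | a = 1 | 1 = 1
~(a | a) = ~1 = 1
a -> a = 1 -> 1 = 1
~(a -> a) = ~1 = 1
~(a | a) | ~(a -> a) = 1 | 1 = 1
~(a -> a) -> (~(a | a) | ~(a -> a)) = 1 -> 1 = 1
a <-> a = 1 <-> 1 = 1
(a <-> a) -> a = 1 -> 1 = 1
~((a <-> a) -> a) = ~1 = 1
a <-> a = 1 <-> 1 = 1
a -> a = 1 -> 1 = 1
(a <-> a) | (a -> a) = 1 | 1 = 1
~((a <-> a) | (a -> a)) = ~1 = 1
~((a <-> a) -> a) | ~((a <-> a) | (a -> a)) = 1 | 1 = 1
(~(a -> a) -> (~(a | a) | ~(a -> a))) | (~((a <-> a) -> a) | ~((a <-> a) | (a -> a))) = 1 | 1 = 1
No assignment yields a value below 1, so this is the minimum.

1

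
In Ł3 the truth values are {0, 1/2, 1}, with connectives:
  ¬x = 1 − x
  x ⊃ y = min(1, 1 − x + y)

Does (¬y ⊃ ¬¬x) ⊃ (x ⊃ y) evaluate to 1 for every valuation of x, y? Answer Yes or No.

Counterexample: take x = 1, y = 0.
¬y = ¬0 = 1
¬x = ¬1 = 0
¬¬x = ¬0 = 1
¬y ⊃ ¬¬x = 1 ⊃ 1 = 1
x ⊃ y = 1 ⊃ 0 = 0
(¬y ⊃ ¬¬x) ⊃ (x ⊃ y) = 1 ⊃ 0 = 0
This gives 0 ≠ 1.

No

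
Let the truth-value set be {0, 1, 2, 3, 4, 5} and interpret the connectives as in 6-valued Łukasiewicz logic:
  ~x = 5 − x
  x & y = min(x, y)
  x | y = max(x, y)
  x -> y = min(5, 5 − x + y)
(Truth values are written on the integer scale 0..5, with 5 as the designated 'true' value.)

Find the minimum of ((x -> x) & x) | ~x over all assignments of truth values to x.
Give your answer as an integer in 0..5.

3

Take x = 2:
x -> x = 2 -> 2 = 5
(x -> x) & x = 5 & 2 = 2
~x = ~2 = 3
((x -> x) & x) | ~x = 2 | 3 = 3
No assignment yields a value below 3, so this is the minimum.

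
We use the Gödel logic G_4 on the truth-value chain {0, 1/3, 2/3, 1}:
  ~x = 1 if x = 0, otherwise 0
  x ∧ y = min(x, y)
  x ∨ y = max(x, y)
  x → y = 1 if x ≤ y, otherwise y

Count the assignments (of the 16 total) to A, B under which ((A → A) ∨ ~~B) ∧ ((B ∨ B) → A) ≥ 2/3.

A = 0, B = 0 ↦ 1  ≥
A = 0, B = 1/3 ↦ 0  <
A = 0, B = 2/3 ↦ 0  <
A = 0, B = 1 ↦ 0  <
A = 1/3, B = 0 ↦ 1  ≥
A = 1/3, B = 1/3 ↦ 1  ≥
A = 1/3, B = 2/3 ↦ 1/3  <
A = 1/3, B = 1 ↦ 1/3  <
A = 2/3, B = 0 ↦ 1  ≥
A = 2/3, B = 1/3 ↦ 1  ≥
A = 2/3, B = 2/3 ↦ 1  ≥
A = 2/3, B = 1 ↦ 2/3  ≥
A = 1, B = 0 ↦ 1  ≥
A = 1, B = 1/3 ↦ 1  ≥
A = 1, B = 2/3 ↦ 1  ≥
A = 1, B = 1 ↦ 1  ≥
So 11 of the 16 assignments meet the threshold.

11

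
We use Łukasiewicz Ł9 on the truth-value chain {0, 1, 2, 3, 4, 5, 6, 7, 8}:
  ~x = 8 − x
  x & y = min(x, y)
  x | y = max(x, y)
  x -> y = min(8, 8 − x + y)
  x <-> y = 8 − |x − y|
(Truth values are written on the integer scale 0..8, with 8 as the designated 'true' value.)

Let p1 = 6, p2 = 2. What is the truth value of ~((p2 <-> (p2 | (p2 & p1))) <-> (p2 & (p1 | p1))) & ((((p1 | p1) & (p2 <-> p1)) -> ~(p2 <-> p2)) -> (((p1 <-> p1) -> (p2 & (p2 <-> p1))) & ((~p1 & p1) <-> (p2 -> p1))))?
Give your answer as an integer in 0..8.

6

p2 & p1 = 2 & 6 = 2
p2 | (p2 & p1) = 2 | 2 = 2
p2 <-> (p2 | (p2 & p1)) = 2 <-> 2 = 8
p1 | p1 = 6 | 6 = 6
p2 & (p1 | p1) = 2 & 6 = 2
(p2 <-> (p2 | (p2 & p1))) <-> (p2 & (p1 | p1)) = 8 <-> 2 = 2
~((p2 <-> (p2 | (p2 & p1))) <-> (p2 & (p1 | p1))) = ~2 = 6
p1 | p1 = 6 | 6 = 6
p2 <-> p1 = 2 <-> 6 = 4
(p1 | p1) & (p2 <-> p1) = 6 & 4 = 4
p2 <-> p2 = 2 <-> 2 = 8
~(p2 <-> p2) = ~8 = 0
((p1 | p1) & (p2 <-> p1)) -> ~(p2 <-> p2) = 4 -> 0 = 4
p1 <-> p1 = 6 <-> 6 = 8
p2 <-> p1 = 2 <-> 6 = 4
p2 & (p2 <-> p1) = 2 & 4 = 2
(p1 <-> p1) -> (p2 & (p2 <-> p1)) = 8 -> 2 = 2
~p1 = ~6 = 2
~p1 & p1 = 2 & 6 = 2
p2 -> p1 = 2 -> 6 = 8
(~p1 & p1) <-> (p2 -> p1) = 2 <-> 8 = 2
((p1 <-> p1) -> (p2 & (p2 <-> p1))) & ((~p1 & p1) <-> (p2 -> p1)) = 2 & 2 = 2
(((p1 | p1) & (p2 <-> p1)) -> ~(p2 <-> p2)) -> (((p1 <-> p1) -> (p2 & (p2 <-> p1))) & ((~p1 & p1) <-> (p2 -> p1))) = 4 -> 2 = 6
~((p2 <-> (p2 | (p2 & p1))) <-> (p2 & (p1 | p1))) & ((((p1 | p1) & (p2 <-> p1)) -> ~(p2 <-> p2)) -> (((p1 <-> p1) -> (p2 & (p2 <-> p1))) & ((~p1 & p1) <-> (p2 -> p1)))) = 6 & 6 = 6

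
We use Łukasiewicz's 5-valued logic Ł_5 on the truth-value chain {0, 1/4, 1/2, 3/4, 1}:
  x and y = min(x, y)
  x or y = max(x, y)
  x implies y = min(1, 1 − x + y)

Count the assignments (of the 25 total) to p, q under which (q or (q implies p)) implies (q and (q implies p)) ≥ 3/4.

value 1: 3 assignments (counts)
value 3/4: 5 assignments (counts)
value 1/2: 6 assignments
value 1/4: 5 assignments
value 0: 6 assignments
So 8 of the 25 assignments meet the threshold.

8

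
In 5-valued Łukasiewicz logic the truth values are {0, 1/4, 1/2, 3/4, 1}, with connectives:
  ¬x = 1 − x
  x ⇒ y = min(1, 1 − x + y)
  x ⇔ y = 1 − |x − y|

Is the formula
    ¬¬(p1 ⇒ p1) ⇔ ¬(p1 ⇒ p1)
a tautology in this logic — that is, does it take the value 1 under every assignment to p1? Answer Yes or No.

Counterexample: take p1 = 0.
p1 ⇒ p1 = 0 ⇒ 0 = 1
¬(p1 ⇒ p1) = ¬1 = 0
¬¬(p1 ⇒ p1) = ¬0 = 1
¬(p1 ⇒ p1) = ¬1 = 0
¬¬(p1 ⇒ p1) ⇔ ¬(p1 ⇒ p1) = 1 ⇔ 0 = 0
This gives 0 ≠ 1.

No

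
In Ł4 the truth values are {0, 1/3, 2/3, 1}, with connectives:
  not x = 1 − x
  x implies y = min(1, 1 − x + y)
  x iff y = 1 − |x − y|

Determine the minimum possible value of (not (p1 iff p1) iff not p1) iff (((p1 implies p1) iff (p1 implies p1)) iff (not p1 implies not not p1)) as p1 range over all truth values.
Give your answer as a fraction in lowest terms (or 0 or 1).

Take p1 = 1/3:
p1 iff p1 = 1/3 iff 1/3 = 1
not (p1 iff p1) = not 1 = 0
not p1 = not 1/3 = 2/3
not (p1 iff p1) iff not p1 = 0 iff 2/3 = 1/3
p1 implies p1 = 1/3 implies 1/3 = 1
p1 implies p1 = 1/3 implies 1/3 = 1
(p1 implies p1) iff (p1 implies p1) = 1 iff 1 = 1
not p1 = not 1/3 = 2/3
not p1 = not 1/3 = 2/3
not not p1 = not 2/3 = 1/3
not p1 implies not not p1 = 2/3 implies 1/3 = 2/3
((p1 implies p1) iff (p1 implies p1)) iff (not p1 implies not not p1) = 1 iff 2/3 = 2/3
(not (p1 iff p1) iff not p1) iff (((p1 implies p1) iff (p1 implies p1)) iff (not p1 implies not not p1)) = 1/3 iff 2/3 = 2/3
No assignment yields a value below 2/3, so this is the minimum.

2/3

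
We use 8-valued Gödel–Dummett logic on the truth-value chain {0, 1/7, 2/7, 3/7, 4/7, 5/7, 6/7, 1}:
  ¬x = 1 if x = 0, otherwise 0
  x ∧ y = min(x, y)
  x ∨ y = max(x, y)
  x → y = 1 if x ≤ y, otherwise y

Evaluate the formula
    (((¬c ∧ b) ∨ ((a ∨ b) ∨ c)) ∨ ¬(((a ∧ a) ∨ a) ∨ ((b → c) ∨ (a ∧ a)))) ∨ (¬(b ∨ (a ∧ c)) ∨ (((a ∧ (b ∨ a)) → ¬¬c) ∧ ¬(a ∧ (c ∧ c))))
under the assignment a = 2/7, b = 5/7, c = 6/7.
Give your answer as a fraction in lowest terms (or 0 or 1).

6/7

¬c = ¬6/7 = 0
¬c ∧ b = 0 ∧ 5/7 = 0
a ∨ b = 2/7 ∨ 5/7 = 5/7
(a ∨ b) ∨ c = 5/7 ∨ 6/7 = 6/7
(¬c ∧ b) ∨ ((a ∨ b) ∨ c) = 0 ∨ 6/7 = 6/7
a ∧ a = 2/7 ∧ 2/7 = 2/7
(a ∧ a) ∨ a = 2/7 ∨ 2/7 = 2/7
b → c = 5/7 → 6/7 = 1
a ∧ a = 2/7 ∧ 2/7 = 2/7
(b → c) ∨ (a ∧ a) = 1 ∨ 2/7 = 1
((a ∧ a) ∨ a) ∨ ((b → c) ∨ (a ∧ a)) = 2/7 ∨ 1 = 1
¬(((a ∧ a) ∨ a) ∨ ((b → c) ∨ (a ∧ a))) = ¬1 = 0
((¬c ∧ b) ∨ ((a ∨ b) ∨ c)) ∨ ¬(((a ∧ a) ∨ a) ∨ ((b → c) ∨ (a ∧ a))) = 6/7 ∨ 0 = 6/7
a ∧ c = 2/7 ∧ 6/7 = 2/7
b ∨ (a ∧ c) = 5/7 ∨ 2/7 = 5/7
¬(b ∨ (a ∧ c)) = ¬5/7 = 0
b ∨ a = 5/7 ∨ 2/7 = 5/7
a ∧ (b ∨ a) = 2/7 ∧ 5/7 = 2/7
¬c = ¬6/7 = 0
¬¬c = ¬0 = 1
(a ∧ (b ∨ a)) → ¬¬c = 2/7 → 1 = 1
c ∧ c = 6/7 ∧ 6/7 = 6/7
a ∧ (c ∧ c) = 2/7 ∧ 6/7 = 2/7
¬(a ∧ (c ∧ c)) = ¬2/7 = 0
((a ∧ (b ∨ a)) → ¬¬c) ∧ ¬(a ∧ (c ∧ c)) = 1 ∧ 0 = 0
¬(b ∨ (a ∧ c)) ∨ (((a ∧ (b ∨ a)) → ¬¬c) ∧ ¬(a ∧ (c ∧ c))) = 0 ∨ 0 = 0
(((¬c ∧ b) ∨ ((a ∨ b) ∨ c)) ∨ ¬(((a ∧ a) ∨ a) ∨ ((b → c) ∨ (a ∧ a)))) ∨ (¬(b ∨ (a ∧ c)) ∨ (((a ∧ (b ∨ a)) → ¬¬c) ∧ ¬(a ∧ (c ∧ c)))) = 6/7 ∨ 0 = 6/7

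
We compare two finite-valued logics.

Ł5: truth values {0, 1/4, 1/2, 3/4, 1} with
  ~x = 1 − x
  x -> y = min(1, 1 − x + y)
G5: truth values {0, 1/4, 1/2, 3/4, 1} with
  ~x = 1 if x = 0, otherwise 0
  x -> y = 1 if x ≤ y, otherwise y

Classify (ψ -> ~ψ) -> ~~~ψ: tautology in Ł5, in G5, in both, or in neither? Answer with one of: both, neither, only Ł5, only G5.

In Ł5: at ψ = 1/4 the value is 3/4 — not a tautology.
In G5: every assignment gives 1 — tautology.

only G5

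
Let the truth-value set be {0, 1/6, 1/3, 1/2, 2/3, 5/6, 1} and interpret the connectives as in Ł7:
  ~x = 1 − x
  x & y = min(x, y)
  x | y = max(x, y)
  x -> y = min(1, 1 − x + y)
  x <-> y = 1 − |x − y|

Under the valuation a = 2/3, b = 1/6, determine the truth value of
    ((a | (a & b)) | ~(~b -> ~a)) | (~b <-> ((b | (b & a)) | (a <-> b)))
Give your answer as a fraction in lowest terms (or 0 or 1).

a & b = 2/3 & 1/6 = 1/6
a | (a & b) = 2/3 | 1/6 = 2/3
~b = ~1/6 = 5/6
~a = ~2/3 = 1/3
~b -> ~a = 5/6 -> 1/3 = 1/2
~(~b -> ~a) = ~1/2 = 1/2
(a | (a & b)) | ~(~b -> ~a) = 2/3 | 1/2 = 2/3
~b = ~1/6 = 5/6
b & a = 1/6 & 2/3 = 1/6
b | (b & a) = 1/6 | 1/6 = 1/6
a <-> b = 2/3 <-> 1/6 = 1/2
(b | (b & a)) | (a <-> b) = 1/6 | 1/2 = 1/2
~b <-> ((b | (b & a)) | (a <-> b)) = 5/6 <-> 1/2 = 2/3
((a | (a & b)) | ~(~b -> ~a)) | (~b <-> ((b | (b & a)) | (a <-> b))) = 2/3 | 2/3 = 2/3

2/3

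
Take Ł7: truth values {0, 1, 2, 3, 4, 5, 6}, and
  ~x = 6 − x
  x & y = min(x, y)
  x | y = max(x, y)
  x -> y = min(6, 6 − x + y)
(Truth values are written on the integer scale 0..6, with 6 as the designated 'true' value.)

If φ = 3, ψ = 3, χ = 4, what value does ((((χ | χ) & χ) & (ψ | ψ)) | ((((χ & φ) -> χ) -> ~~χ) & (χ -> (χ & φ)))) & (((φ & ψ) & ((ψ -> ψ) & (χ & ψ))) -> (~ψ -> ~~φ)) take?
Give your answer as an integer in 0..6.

4

χ | χ = 4 | 4 = 4
(χ | χ) & χ = 4 & 4 = 4
ψ | ψ = 3 | 3 = 3
((χ | χ) & χ) & (ψ | ψ) = 4 & 3 = 3
χ & φ = 4 & 3 = 3
(χ & φ) -> χ = 3 -> 4 = 6
~χ = ~4 = 2
~~χ = ~2 = 4
((χ & φ) -> χ) -> ~~χ = 6 -> 4 = 4
χ & φ = 4 & 3 = 3
χ -> (χ & φ) = 4 -> 3 = 5
(((χ & φ) -> χ) -> ~~χ) & (χ -> (χ & φ)) = 4 & 5 = 4
(((χ | χ) & χ) & (ψ | ψ)) | ((((χ & φ) -> χ) -> ~~χ) & (χ -> (χ & φ))) = 3 | 4 = 4
φ & ψ = 3 & 3 = 3
ψ -> ψ = 3 -> 3 = 6
χ & ψ = 4 & 3 = 3
(ψ -> ψ) & (χ & ψ) = 6 & 3 = 3
(φ & ψ) & ((ψ -> ψ) & (χ & ψ)) = 3 & 3 = 3
~ψ = ~3 = 3
~φ = ~3 = 3
~~φ = ~3 = 3
~ψ -> ~~φ = 3 -> 3 = 6
((φ & ψ) & ((ψ -> ψ) & (χ & ψ))) -> (~ψ -> ~~φ) = 3 -> 6 = 6
((((χ | χ) & χ) & (ψ | ψ)) | ((((χ & φ) -> χ) -> ~~χ) & (χ -> (χ & φ)))) & (((φ & ψ) & ((ψ -> ψ) & (χ & ψ))) -> (~ψ -> ~~φ)) = 4 & 6 = 4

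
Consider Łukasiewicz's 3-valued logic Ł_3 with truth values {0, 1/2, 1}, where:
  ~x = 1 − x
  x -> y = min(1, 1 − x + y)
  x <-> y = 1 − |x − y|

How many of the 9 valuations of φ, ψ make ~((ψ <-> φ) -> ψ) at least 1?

1

φ = 0, ψ = 0 ↦ 1  ≥
φ = 0, ψ = 1/2 ↦ 0  <
φ = 0, ψ = 1 ↦ 0  <
φ = 1/2, ψ = 0 ↦ 1/2  <
φ = 1/2, ψ = 1/2 ↦ 1/2  <
φ = 1/2, ψ = 1 ↦ 0  <
φ = 1, ψ = 0 ↦ 0  <
φ = 1, ψ = 1/2 ↦ 0  <
φ = 1, ψ = 1 ↦ 0  <
So 1 of the 9 assignments meets the threshold.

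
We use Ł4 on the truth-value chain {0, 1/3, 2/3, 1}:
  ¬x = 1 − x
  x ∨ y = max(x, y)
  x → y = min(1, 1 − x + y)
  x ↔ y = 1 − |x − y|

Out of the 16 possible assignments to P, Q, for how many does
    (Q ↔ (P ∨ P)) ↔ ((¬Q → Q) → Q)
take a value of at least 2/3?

12

P = 0, Q = 0 ↦ 1  ≥
P = 0, Q = 1/3 ↦ 1  ≥
P = 0, Q = 2/3 ↦ 2/3  ≥
P = 0, Q = 1 ↦ 0  <
P = 1/3, Q = 0 ↦ 2/3  ≥
P = 1/3, Q = 1/3 ↦ 2/3  ≥
P = 1/3, Q = 2/3 ↦ 1  ≥
P = 1/3, Q = 1 ↦ 1/3  <
P = 2/3, Q = 0 ↦ 1/3  <
P = 2/3, Q = 1/3 ↦ 1  ≥
P = 2/3, Q = 2/3 ↦ 2/3  ≥
P = 2/3, Q = 1 ↦ 2/3  ≥
P = 1, Q = 0 ↦ 0  <
P = 1, Q = 1/3 ↦ 2/3  ≥
P = 1, Q = 2/3 ↦ 1  ≥
P = 1, Q = 1 ↦ 1  ≥
So 12 of the 16 assignments meet the threshold.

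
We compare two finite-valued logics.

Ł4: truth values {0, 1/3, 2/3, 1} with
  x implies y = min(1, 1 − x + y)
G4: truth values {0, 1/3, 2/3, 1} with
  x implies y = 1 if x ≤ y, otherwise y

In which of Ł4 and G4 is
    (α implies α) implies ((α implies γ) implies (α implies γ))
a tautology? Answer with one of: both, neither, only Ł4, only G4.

both

In Ł4: every assignment gives 1 — tautology.
In G4: every assignment gives 1 — tautology.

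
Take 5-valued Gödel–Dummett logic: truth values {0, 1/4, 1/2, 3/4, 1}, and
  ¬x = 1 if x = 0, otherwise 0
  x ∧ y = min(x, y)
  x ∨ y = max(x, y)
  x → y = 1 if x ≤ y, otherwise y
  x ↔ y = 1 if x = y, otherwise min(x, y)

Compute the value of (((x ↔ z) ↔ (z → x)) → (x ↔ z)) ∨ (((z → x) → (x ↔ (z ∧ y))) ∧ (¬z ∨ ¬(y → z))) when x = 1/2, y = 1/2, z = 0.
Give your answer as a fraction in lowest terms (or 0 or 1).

x ↔ z = 1/2 ↔ 0 = 0
z → x = 0 → 1/2 = 1
(x ↔ z) ↔ (z → x) = 0 ↔ 1 = 0
x ↔ z = 1/2 ↔ 0 = 0
((x ↔ z) ↔ (z → x)) → (x ↔ z) = 0 → 0 = 1
z → x = 0 → 1/2 = 1
z ∧ y = 0 ∧ 1/2 = 0
x ↔ (z ∧ y) = 1/2 ↔ 0 = 0
(z → x) → (x ↔ (z ∧ y)) = 1 → 0 = 0
¬z = ¬0 = 1
y → z = 1/2 → 0 = 0
¬(y → z) = ¬0 = 1
¬z ∨ ¬(y → z) = 1 ∨ 1 = 1
((z → x) → (x ↔ (z ∧ y))) ∧ (¬z ∨ ¬(y → z)) = 0 ∧ 1 = 0
(((x ↔ z) ↔ (z → x)) → (x ↔ z)) ∨ (((z → x) → (x ↔ (z ∧ y))) ∧ (¬z ∨ ¬(y → z))) = 1 ∨ 0 = 1

1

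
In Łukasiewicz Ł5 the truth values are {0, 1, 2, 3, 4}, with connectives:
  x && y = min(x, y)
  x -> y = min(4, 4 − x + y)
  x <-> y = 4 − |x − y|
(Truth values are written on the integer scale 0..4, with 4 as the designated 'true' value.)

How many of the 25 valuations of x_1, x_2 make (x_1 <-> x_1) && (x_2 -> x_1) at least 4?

value 4: 15 assignments (counts)
value 3: 4 assignments
value 2: 3 assignments
value 1: 2 assignments
value 0: 1 assignment
So 15 of the 25 assignments meet the threshold.

15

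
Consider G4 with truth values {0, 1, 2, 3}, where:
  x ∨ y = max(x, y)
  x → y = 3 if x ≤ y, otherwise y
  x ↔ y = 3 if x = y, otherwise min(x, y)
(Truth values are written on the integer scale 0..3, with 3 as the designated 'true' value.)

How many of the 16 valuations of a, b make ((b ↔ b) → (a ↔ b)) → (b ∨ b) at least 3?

13

a = 0, b = 0 ↦ 0  <
a = 0, b = 1 ↦ 3  ≥
a = 0, b = 2 ↦ 3  ≥
a = 0, b = 3 ↦ 3  ≥
a = 1, b = 0 ↦ 3  ≥
a = 1, b = 1 ↦ 1  <
a = 1, b = 2 ↦ 3  ≥
a = 1, b = 3 ↦ 3  ≥
a = 2, b = 0 ↦ 3  ≥
a = 2, b = 1 ↦ 3  ≥
a = 2, b = 2 ↦ 2  <
a = 2, b = 3 ↦ 3  ≥
a = 3, b = 0 ↦ 3  ≥
a = 3, b = 1 ↦ 3  ≥
a = 3, b = 2 ↦ 3  ≥
a = 3, b = 3 ↦ 3  ≥
So 13 of the 16 assignments meet the threshold.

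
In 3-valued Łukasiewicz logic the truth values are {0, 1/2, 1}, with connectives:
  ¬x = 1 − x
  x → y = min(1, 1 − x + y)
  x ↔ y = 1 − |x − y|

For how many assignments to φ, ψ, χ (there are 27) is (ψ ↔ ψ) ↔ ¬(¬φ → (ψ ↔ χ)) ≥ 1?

value 1: 2 assignments (counts)
value 1/2: 6 assignments
value 0: 19 assignments
So 2 of the 27 assignments meet the threshold.

2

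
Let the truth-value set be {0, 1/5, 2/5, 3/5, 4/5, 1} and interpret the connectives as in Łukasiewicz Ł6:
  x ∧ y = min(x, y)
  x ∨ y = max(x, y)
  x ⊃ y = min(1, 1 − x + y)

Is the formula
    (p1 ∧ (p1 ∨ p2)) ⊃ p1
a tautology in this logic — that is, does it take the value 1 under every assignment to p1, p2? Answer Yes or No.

Yes

At p1 = 2/5, p2 = 0, for instance:
p1 ∨ p2 = 2/5 ∨ 0 = 2/5
p1 ∧ (p1 ∨ p2) = 2/5 ∧ 2/5 = 2/5
(p1 ∧ (p1 ∨ p2)) ⊃ p1 = 2/5 ⊃ 2/5 = 1
and checking the remaining 35 assignments likewise gives ≥ 1 in every case.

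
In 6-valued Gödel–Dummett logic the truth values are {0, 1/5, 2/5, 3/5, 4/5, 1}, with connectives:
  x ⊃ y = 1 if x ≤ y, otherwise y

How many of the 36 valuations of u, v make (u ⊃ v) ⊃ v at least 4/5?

26

value 1: 21 assignments (counts)
value 4/5: 5 assignments (counts)
value 3/5: 4 assignments
value 2/5: 3 assignments
value 1/5: 2 assignments
value 0: 1 assignment
So 26 of the 36 assignments meet the threshold.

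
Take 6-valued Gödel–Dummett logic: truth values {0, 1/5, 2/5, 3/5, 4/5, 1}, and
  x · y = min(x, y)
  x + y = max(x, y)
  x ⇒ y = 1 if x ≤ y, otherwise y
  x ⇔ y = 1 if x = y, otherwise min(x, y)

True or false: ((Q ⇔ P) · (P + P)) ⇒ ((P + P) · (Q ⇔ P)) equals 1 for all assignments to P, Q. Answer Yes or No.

At P = 2/5, Q = 2/5, for instance:
Q ⇔ P = 2/5 ⇔ 2/5 = 1
P + P = 2/5 + 2/5 = 2/5
(Q ⇔ P) · (P + P) = 1 · 2/5 = 2/5
(P + P) · (Q ⇔ P) = 2/5 · 1 = 2/5
((Q ⇔ P) · (P + P)) ⇒ ((P + P) · (Q ⇔ P)) = 2/5 ⇒ 2/5 = 1
and checking the remaining 35 assignments likewise gives ≥ 1 in every case.

Yes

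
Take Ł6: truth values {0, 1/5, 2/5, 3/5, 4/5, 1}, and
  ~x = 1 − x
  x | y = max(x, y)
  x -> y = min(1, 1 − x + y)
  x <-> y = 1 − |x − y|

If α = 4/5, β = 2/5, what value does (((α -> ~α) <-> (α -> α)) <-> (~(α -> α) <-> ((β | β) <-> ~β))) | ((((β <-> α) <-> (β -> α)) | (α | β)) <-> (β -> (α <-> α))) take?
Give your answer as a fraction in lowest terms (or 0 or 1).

4/5

~α = ~4/5 = 1/5
α -> ~α = 4/5 -> 1/5 = 2/5
α -> α = 4/5 -> 4/5 = 1
(α -> ~α) <-> (α -> α) = 2/5 <-> 1 = 2/5
α -> α = 4/5 -> 4/5 = 1
~(α -> α) = ~1 = 0
β | β = 2/5 | 2/5 = 2/5
~β = ~2/5 = 3/5
(β | β) <-> ~β = 2/5 <-> 3/5 = 4/5
~(α -> α) <-> ((β | β) <-> ~β) = 0 <-> 4/5 = 1/5
((α -> ~α) <-> (α -> α)) <-> (~(α -> α) <-> ((β | β) <-> ~β)) = 2/5 <-> 1/5 = 4/5
β <-> α = 2/5 <-> 4/5 = 3/5
β -> α = 2/5 -> 4/5 = 1
(β <-> α) <-> (β -> α) = 3/5 <-> 1 = 3/5
α | β = 4/5 | 2/5 = 4/5
((β <-> α) <-> (β -> α)) | (α | β) = 3/5 | 4/5 = 4/5
α <-> α = 4/5 <-> 4/5 = 1
β -> (α <-> α) = 2/5 -> 1 = 1
(((β <-> α) <-> (β -> α)) | (α | β)) <-> (β -> (α <-> α)) = 4/5 <-> 1 = 4/5
(((α -> ~α) <-> (α -> α)) <-> (~(α -> α) <-> ((β | β) <-> ~β))) | ((((β <-> α) <-> (β -> α)) | (α | β)) <-> (β -> (α <-> α))) = 4/5 | 4/5 = 4/5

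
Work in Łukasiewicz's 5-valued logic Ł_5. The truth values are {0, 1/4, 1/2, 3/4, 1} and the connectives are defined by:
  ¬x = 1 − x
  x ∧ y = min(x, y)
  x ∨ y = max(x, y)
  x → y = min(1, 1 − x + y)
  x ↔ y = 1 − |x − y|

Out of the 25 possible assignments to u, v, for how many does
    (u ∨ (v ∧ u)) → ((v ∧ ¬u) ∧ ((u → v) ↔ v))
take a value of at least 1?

value 1: 12 assignments (counts)
value 3/4: 2 assignments
value 1/2: 5 assignments
value 1/4: 1 assignment
value 0: 5 assignments
So 12 of the 25 assignments meet the threshold.

12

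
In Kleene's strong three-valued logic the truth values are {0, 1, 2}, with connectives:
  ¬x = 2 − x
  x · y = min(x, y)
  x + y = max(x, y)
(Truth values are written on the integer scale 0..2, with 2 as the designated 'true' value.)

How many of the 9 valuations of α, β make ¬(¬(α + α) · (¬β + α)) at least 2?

α = 0, β = 0 ↦ 0  <
α = 0, β = 1 ↦ 1  <
α = 0, β = 2 ↦ 2  ≥
α = 1, β = 0 ↦ 1  <
α = 1, β = 1 ↦ 1  <
α = 1, β = 2 ↦ 1  <
α = 2, β = 0 ↦ 2  ≥
α = 2, β = 1 ↦ 2  ≥
α = 2, β = 2 ↦ 2  ≥
So 4 of the 9 assignments meet the threshold.

4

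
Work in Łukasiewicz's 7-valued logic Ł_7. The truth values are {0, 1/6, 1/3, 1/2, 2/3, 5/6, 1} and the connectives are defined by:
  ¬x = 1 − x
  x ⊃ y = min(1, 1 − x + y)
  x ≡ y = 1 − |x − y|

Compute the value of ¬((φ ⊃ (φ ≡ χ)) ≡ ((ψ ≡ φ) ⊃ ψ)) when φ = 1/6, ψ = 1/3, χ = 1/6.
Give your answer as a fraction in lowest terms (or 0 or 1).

φ ≡ χ = 1/6 ≡ 1/6 = 1
φ ⊃ (φ ≡ χ) = 1/6 ⊃ 1 = 1
ψ ≡ φ = 1/3 ≡ 1/6 = 5/6
(ψ ≡ φ) ⊃ ψ = 5/6 ⊃ 1/3 = 1/2
(φ ⊃ (φ ≡ χ)) ≡ ((ψ ≡ φ) ⊃ ψ) = 1 ≡ 1/2 = 1/2
¬((φ ⊃ (φ ≡ χ)) ≡ ((ψ ≡ φ) ⊃ ψ)) = ¬1/2 = 1/2

1/2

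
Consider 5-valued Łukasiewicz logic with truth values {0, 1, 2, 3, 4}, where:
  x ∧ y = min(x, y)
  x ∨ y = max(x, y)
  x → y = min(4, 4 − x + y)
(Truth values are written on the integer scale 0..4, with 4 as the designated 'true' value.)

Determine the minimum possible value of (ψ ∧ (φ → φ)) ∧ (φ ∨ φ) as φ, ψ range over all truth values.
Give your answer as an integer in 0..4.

0

Take φ = 0, ψ = 0:
φ → φ = 0 → 0 = 4
ψ ∧ (φ → φ) = 0 ∧ 4 = 0
φ ∨ φ = 0 ∨ 0 = 0
(ψ ∧ (φ → φ)) ∧ (φ ∨ φ) = 0 ∧ 0 = 0
No assignment yields a value below 0, so this is the minimum.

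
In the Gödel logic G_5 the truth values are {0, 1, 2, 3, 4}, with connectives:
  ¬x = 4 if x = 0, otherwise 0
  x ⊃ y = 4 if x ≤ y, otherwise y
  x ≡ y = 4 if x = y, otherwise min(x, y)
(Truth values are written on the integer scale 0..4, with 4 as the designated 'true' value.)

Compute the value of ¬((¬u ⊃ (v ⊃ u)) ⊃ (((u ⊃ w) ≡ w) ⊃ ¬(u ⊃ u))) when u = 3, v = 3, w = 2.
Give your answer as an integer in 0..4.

4

¬u = ¬3 = 0
v ⊃ u = 3 ⊃ 3 = 4
¬u ⊃ (v ⊃ u) = 0 ⊃ 4 = 4
u ⊃ w = 3 ⊃ 2 = 2
(u ⊃ w) ≡ w = 2 ≡ 2 = 4
u ⊃ u = 3 ⊃ 3 = 4
¬(u ⊃ u) = ¬4 = 0
((u ⊃ w) ≡ w) ⊃ ¬(u ⊃ u) = 4 ⊃ 0 = 0
(¬u ⊃ (v ⊃ u)) ⊃ (((u ⊃ w) ≡ w) ⊃ ¬(u ⊃ u)) = 4 ⊃ 0 = 0
¬((¬u ⊃ (v ⊃ u)) ⊃ (((u ⊃ w) ≡ w) ⊃ ¬(u ⊃ u))) = ¬0 = 4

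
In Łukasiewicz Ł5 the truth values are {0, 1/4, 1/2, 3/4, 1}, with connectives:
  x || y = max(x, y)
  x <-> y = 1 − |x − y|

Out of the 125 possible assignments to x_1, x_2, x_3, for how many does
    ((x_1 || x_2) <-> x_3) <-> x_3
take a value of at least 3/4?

92

value 1: 51 assignments (counts)
value 3/4: 41 assignments (counts)
value 1/2: 22 assignments
value 1/4: 9 assignments
value 0: 2 assignments
So 92 of the 125 assignments meet the threshold.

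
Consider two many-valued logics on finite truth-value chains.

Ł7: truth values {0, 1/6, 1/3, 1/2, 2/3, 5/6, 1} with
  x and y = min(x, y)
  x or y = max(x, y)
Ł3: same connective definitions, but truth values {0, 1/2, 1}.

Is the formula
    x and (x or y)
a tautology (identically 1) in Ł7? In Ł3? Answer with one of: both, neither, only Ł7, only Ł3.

neither

In Ł7: at x = 0, y = 0 the value is 0 — not a tautology.
In Ł3: at x = 0, y = 0 the value is 0 — not a tautology.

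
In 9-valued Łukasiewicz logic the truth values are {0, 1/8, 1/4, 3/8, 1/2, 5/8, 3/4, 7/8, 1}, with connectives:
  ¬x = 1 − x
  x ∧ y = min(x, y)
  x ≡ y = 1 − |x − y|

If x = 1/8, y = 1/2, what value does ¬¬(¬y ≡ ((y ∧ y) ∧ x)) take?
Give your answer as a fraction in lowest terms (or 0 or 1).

¬y = ¬1/2 = 1/2
y ∧ y = 1/2 ∧ 1/2 = 1/2
(y ∧ y) ∧ x = 1/2 ∧ 1/8 = 1/8
¬y ≡ ((y ∧ y) ∧ x) = 1/2 ≡ 1/8 = 5/8
¬(¬y ≡ ((y ∧ y) ∧ x)) = ¬5/8 = 3/8
¬¬(¬y ≡ ((y ∧ y) ∧ x)) = ¬3/8 = 5/8

5/8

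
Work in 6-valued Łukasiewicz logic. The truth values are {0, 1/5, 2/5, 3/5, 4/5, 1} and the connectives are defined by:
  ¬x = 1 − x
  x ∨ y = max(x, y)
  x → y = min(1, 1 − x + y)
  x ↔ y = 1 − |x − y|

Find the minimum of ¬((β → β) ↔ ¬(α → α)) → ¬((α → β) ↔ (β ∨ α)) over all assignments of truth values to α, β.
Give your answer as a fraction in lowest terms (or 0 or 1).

0

Take α = 0, β = 1:
β → β = 1 → 1 = 1
α → α = 0 → 0 = 1
¬(α → α) = ¬1 = 0
(β → β) ↔ ¬(α → α) = 1 ↔ 0 = 0
¬((β → β) ↔ ¬(α → α)) = ¬0 = 1
α → β = 0 → 1 = 1
β ∨ α = 1 ∨ 0 = 1
(α → β) ↔ (β ∨ α) = 1 ↔ 1 = 1
¬((α → β) ↔ (β ∨ α)) = ¬1 = 0
¬((β → β) ↔ ¬(α → α)) → ¬((α → β) ↔ (β ∨ α)) = 1 → 0 = 0
No assignment yields a value below 0, so this is the minimum.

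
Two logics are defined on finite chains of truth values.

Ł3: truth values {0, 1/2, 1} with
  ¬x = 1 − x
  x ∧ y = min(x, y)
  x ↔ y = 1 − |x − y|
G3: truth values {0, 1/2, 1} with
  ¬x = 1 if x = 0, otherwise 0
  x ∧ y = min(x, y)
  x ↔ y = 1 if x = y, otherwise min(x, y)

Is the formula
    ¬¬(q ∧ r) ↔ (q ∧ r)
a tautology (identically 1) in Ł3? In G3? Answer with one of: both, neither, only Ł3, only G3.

only Ł3

In Ł3: every assignment gives 1 — tautology.
In G3: at q = 1/2, r = 1/2 the value is 1/2 — not a tautology.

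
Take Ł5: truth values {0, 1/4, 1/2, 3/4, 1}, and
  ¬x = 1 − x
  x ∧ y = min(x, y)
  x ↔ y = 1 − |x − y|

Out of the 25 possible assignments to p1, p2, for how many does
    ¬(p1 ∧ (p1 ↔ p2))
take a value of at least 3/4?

13

value 1: 6 assignments (counts)
value 3/4: 7 assignments (counts)
value 1/2: 7 assignments
value 1/4: 4 assignments
value 0: 1 assignment
So 13 of the 25 assignments meet the threshold.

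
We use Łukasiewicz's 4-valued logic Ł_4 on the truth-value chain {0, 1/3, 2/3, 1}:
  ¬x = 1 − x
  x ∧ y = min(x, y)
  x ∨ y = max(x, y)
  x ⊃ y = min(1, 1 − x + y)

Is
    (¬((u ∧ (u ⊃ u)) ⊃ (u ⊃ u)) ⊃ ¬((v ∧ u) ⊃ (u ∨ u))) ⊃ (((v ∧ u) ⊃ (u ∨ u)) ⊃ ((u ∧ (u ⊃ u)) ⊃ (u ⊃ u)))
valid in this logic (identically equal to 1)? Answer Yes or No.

Yes

u = 0, v = 0 ↦ 1
u = 0, v = 1/3 ↦ 1
u = 0, v = 2/3 ↦ 1
u = 0, v = 1 ↦ 1
u = 1/3, v = 0 ↦ 1
u = 1/3, v = 1/3 ↦ 1
u = 1/3, v = 2/3 ↦ 1
u = 1/3, v = 1 ↦ 1
u = 2/3, v = 0 ↦ 1
u = 2/3, v = 1/3 ↦ 1
u = 2/3, v = 2/3 ↦ 1
u = 2/3, v = 1 ↦ 1
u = 1, v = 0 ↦ 1
u = 1, v = 1/3 ↦ 1
u = 1, v = 2/3 ↦ 1
u = 1, v = 1 ↦ 1
Every assignment gives a value ≥ 1.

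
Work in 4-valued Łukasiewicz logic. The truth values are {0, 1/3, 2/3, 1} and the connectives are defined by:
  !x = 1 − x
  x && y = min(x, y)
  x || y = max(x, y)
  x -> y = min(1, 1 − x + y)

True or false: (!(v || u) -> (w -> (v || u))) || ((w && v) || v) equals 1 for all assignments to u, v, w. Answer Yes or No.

No

Counterexample: take u = 0, v = 0, w = 1/3.
v || u = 0 || 0 = 0
!(v || u) = !0 = 1
v || u = 0 || 0 = 0
w -> (v || u) = 1/3 -> 0 = 2/3
!(v || u) -> (w -> (v || u)) = 1 -> 2/3 = 2/3
w && v = 1/3 && 0 = 0
(w && v) || v = 0 || 0 = 0
(!(v || u) -> (w -> (v || u))) || ((w && v) || v) = 2/3 || 0 = 2/3
This gives 2/3 ≠ 1.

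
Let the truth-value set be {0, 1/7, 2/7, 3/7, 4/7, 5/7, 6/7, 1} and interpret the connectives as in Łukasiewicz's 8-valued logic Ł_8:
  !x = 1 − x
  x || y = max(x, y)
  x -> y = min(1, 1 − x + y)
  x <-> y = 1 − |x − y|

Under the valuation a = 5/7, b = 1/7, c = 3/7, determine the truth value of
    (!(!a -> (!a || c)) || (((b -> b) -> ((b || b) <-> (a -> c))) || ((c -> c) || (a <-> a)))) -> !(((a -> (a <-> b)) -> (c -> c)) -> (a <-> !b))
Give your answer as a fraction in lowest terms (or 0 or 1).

1/7

!a = !5/7 = 2/7
!a = !5/7 = 2/7
!a || c = 2/7 || 3/7 = 3/7
!a -> (!a || c) = 2/7 -> 3/7 = 1
!(!a -> (!a || c)) = !1 = 0
b -> b = 1/7 -> 1/7 = 1
b || b = 1/7 || 1/7 = 1/7
a -> c = 5/7 -> 3/7 = 5/7
(b || b) <-> (a -> c) = 1/7 <-> 5/7 = 3/7
(b -> b) -> ((b || b) <-> (a -> c)) = 1 -> 3/7 = 3/7
c -> c = 3/7 -> 3/7 = 1
a <-> a = 5/7 <-> 5/7 = 1
(c -> c) || (a <-> a) = 1 || 1 = 1
((b -> b) -> ((b || b) <-> (a -> c))) || ((c -> c) || (a <-> a)) = 3/7 || 1 = 1
!(!a -> (!a || c)) || (((b -> b) -> ((b || b) <-> (a -> c))) || ((c -> c) || (a <-> a))) = 0 || 1 = 1
a <-> b = 5/7 <-> 1/7 = 3/7
a -> (a <-> b) = 5/7 -> 3/7 = 5/7
c -> c = 3/7 -> 3/7 = 1
(a -> (a <-> b)) -> (c -> c) = 5/7 -> 1 = 1
!b = !1/7 = 6/7
a <-> !b = 5/7 <-> 6/7 = 6/7
((a -> (a <-> b)) -> (c -> c)) -> (a <-> !b) = 1 -> 6/7 = 6/7
!(((a -> (a <-> b)) -> (c -> c)) -> (a <-> !b)) = !6/7 = 1/7
(!(!a -> (!a || c)) || (((b -> b) -> ((b || b) <-> (a -> c))) || ((c -> c) || (a <-> a)))) -> !(((a -> (a <-> b)) -> (c -> c)) -> (a <-> !b)) = 1 -> 1/7 = 1/7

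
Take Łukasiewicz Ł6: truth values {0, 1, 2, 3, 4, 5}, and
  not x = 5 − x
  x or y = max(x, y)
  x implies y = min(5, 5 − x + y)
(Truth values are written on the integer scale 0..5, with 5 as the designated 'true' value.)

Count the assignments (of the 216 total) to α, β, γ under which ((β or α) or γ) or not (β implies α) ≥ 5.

value 5: 91 assignments (counts)
value 4: 61 assignments
value 3: 37 assignments
value 2: 19 assignments
value 1: 7 assignments
value 0: 1 assignment
So 91 of the 216 assignments meet the threshold.

91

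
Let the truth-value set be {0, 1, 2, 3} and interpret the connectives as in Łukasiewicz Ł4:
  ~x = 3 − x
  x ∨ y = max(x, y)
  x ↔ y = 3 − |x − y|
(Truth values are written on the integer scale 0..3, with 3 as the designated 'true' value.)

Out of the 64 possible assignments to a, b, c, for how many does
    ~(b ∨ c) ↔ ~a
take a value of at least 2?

40

value 3: 16 assignments (counts)
value 2: 24 assignments (counts)
value 1: 16 assignments
value 0: 8 assignments
So 40 of the 64 assignments meet the threshold.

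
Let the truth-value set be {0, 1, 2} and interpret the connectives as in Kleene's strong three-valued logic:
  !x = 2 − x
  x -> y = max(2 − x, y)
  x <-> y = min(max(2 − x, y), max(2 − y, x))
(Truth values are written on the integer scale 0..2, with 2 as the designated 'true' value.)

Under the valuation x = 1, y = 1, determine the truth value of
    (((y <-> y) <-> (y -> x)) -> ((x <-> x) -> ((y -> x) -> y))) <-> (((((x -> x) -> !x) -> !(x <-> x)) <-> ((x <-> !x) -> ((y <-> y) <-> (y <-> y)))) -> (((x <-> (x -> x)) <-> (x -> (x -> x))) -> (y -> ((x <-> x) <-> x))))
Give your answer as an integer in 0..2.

y <-> y = 1 <-> 1 = 1
y -> x = 1 -> 1 = 1
(y <-> y) <-> (y -> x) = 1 <-> 1 = 1
x <-> x = 1 <-> 1 = 1
y -> x = 1 -> 1 = 1
(y -> x) -> y = 1 -> 1 = 1
(x <-> x) -> ((y -> x) -> y) = 1 -> 1 = 1
((y <-> y) <-> (y -> x)) -> ((x <-> x) -> ((y -> x) -> y)) = 1 -> 1 = 1
x -> x = 1 -> 1 = 1
!x = !1 = 1
(x -> x) -> !x = 1 -> 1 = 1
x <-> x = 1 <-> 1 = 1
!(x <-> x) = !1 = 1
((x -> x) -> !x) -> !(x <-> x) = 1 -> 1 = 1
!x = !1 = 1
x <-> !x = 1 <-> 1 = 1
y <-> y = 1 <-> 1 = 1
y <-> y = 1 <-> 1 = 1
(y <-> y) <-> (y <-> y) = 1 <-> 1 = 1
(x <-> !x) -> ((y <-> y) <-> (y <-> y)) = 1 -> 1 = 1
(((x -> x) -> !x) -> !(x <-> x)) <-> ((x <-> !x) -> ((y <-> y) <-> (y <-> y))) = 1 <-> 1 = 1
x -> x = 1 -> 1 = 1
x <-> (x -> x) = 1 <-> 1 = 1
x -> x = 1 -> 1 = 1
x -> (x -> x) = 1 -> 1 = 1
(x <-> (x -> x)) <-> (x -> (x -> x)) = 1 <-> 1 = 1
x <-> x = 1 <-> 1 = 1
(x <-> x) <-> x = 1 <-> 1 = 1
y -> ((x <-> x) <-> x) = 1 -> 1 = 1
((x <-> (x -> x)) <-> (x -> (x -> x))) -> (y -> ((x <-> x) <-> x)) = 1 -> 1 = 1
((((x -> x) -> !x) -> !(x <-> x)) <-> ((x <-> !x) -> ((y <-> y) <-> (y <-> y)))) -> (((x <-> (x -> x)) <-> (x -> (x -> x))) -> (y -> ((x <-> x) <-> x))) = 1 -> 1 = 1
(((y <-> y) <-> (y -> x)) -> ((x <-> x) -> ((y -> x) -> y))) <-> (((((x -> x) -> !x) -> !(x <-> x)) <-> ((x <-> !x) -> ((y <-> y) <-> (y <-> y)))) -> (((x <-> (x -> x)) <-> (x -> (x -> x))) -> (y -> ((x <-> x) <-> x)))) = 1 <-> 1 = 1

1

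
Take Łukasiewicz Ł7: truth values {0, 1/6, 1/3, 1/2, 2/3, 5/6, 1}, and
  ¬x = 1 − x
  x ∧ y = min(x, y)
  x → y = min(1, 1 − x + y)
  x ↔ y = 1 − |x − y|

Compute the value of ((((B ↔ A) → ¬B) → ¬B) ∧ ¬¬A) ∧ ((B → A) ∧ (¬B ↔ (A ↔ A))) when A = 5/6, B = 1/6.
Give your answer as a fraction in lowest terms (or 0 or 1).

5/6

B ↔ A = 1/6 ↔ 5/6 = 1/3
¬B = ¬1/6 = 5/6
(B ↔ A) → ¬B = 1/3 → 5/6 = 1
¬B = ¬1/6 = 5/6
((B ↔ A) → ¬B) → ¬B = 1 → 5/6 = 5/6
¬A = ¬5/6 = 1/6
¬¬A = ¬1/6 = 5/6
(((B ↔ A) → ¬B) → ¬B) ∧ ¬¬A = 5/6 ∧ 5/6 = 5/6
B → A = 1/6 → 5/6 = 1
¬B = ¬1/6 = 5/6
A ↔ A = 5/6 ↔ 5/6 = 1
¬B ↔ (A ↔ A) = 5/6 ↔ 1 = 5/6
(B → A) ∧ (¬B ↔ (A ↔ A)) = 1 ∧ 5/6 = 5/6
((((B ↔ A) → ¬B) → ¬B) ∧ ¬¬A) ∧ ((B → A) ∧ (¬B ↔ (A ↔ A))) = 5/6 ∧ 5/6 = 5/6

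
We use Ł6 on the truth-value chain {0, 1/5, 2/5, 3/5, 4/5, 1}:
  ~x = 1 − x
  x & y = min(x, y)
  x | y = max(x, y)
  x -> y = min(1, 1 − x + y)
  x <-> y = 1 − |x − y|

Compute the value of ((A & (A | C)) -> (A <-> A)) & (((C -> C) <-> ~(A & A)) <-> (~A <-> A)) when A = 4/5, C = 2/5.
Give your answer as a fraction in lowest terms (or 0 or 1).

A | C = 4/5 | 2/5 = 4/5
A & (A | C) = 4/5 & 4/5 = 4/5
A <-> A = 4/5 <-> 4/5 = 1
(A & (A | C)) -> (A <-> A) = 4/5 -> 1 = 1
C -> C = 2/5 -> 2/5 = 1
A & A = 4/5 & 4/5 = 4/5
~(A & A) = ~4/5 = 1/5
(C -> C) <-> ~(A & A) = 1 <-> 1/5 = 1/5
~A = ~4/5 = 1/5
~A <-> A = 1/5 <-> 4/5 = 2/5
((C -> C) <-> ~(A & A)) <-> (~A <-> A) = 1/5 <-> 2/5 = 4/5
((A & (A | C)) -> (A <-> A)) & (((C -> C) <-> ~(A & A)) <-> (~A <-> A)) = 1 & 4/5 = 4/5

4/5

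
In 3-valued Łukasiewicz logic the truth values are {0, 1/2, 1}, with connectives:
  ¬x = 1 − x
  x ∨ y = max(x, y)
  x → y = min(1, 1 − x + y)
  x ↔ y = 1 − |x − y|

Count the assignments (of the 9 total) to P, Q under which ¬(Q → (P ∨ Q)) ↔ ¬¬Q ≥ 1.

3

P = 0, Q = 0 ↦ 1  ≥
P = 0, Q = 1/2 ↦ 1/2  <
P = 0, Q = 1 ↦ 0  <
P = 1/2, Q = 0 ↦ 1  ≥
P = 1/2, Q = 1/2 ↦ 1/2  <
P = 1/2, Q = 1 ↦ 0  <
P = 1, Q = 0 ↦ 1  ≥
P = 1, Q = 1/2 ↦ 1/2  <
P = 1, Q = 1 ↦ 0  <
So 3 of the 9 assignments meet the threshold.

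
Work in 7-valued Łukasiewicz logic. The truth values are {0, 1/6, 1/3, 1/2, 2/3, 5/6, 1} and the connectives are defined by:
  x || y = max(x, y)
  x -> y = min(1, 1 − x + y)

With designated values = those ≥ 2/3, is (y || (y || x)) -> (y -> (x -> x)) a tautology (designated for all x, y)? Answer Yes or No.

Yes

At x = 1/6, y = 5/6, for instance:
y || x = 5/6 || 1/6 = 5/6
y || (y || x) = 5/6 || 5/6 = 5/6
x -> x = 1/6 -> 1/6 = 1
y -> (x -> x) = 5/6 -> 1 = 1
(y || (y || x)) -> (y -> (x -> x)) = 5/6 -> 1 = 1
and checking the remaining 48 assignments likewise gives ≥ 2/3 in every case.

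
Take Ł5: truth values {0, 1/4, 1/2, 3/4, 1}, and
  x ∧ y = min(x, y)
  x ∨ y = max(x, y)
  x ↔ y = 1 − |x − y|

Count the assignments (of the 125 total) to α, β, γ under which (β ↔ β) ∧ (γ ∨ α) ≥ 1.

value 1: 45 assignments (counts)
value 3/4: 35 assignments
value 1/2: 25 assignments
value 1/4: 15 assignments
value 0: 5 assignments
So 45 of the 125 assignments meet the threshold.

45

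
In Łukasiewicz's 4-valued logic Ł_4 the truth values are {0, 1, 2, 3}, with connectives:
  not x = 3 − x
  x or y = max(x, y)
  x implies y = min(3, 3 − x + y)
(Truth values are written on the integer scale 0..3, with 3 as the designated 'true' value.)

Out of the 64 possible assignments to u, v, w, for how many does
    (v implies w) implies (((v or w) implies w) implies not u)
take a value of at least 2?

44

value 3: 31 assignments (counts)
value 2: 13 assignments (counts)
value 1: 10 assignments
value 0: 10 assignments
So 44 of the 64 assignments meet the threshold.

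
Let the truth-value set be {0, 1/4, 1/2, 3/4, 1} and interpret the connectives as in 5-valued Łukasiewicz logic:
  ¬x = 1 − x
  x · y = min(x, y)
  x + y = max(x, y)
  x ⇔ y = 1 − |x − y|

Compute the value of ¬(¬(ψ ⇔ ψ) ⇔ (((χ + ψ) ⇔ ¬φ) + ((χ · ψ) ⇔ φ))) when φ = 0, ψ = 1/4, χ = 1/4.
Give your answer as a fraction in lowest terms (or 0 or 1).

ψ ⇔ ψ = 1/4 ⇔ 1/4 = 1
¬(ψ ⇔ ψ) = ¬1 = 0
χ + ψ = 1/4 + 1/4 = 1/4
¬φ = ¬0 = 1
(χ + ψ) ⇔ ¬φ = 1/4 ⇔ 1 = 1/4
χ · ψ = 1/4 · 1/4 = 1/4
(χ · ψ) ⇔ φ = 1/4 ⇔ 0 = 3/4
((χ + ψ) ⇔ ¬φ) + ((χ · ψ) ⇔ φ) = 1/4 + 3/4 = 3/4
¬(ψ ⇔ ψ) ⇔ (((χ + ψ) ⇔ ¬φ) + ((χ · ψ) ⇔ φ)) = 0 ⇔ 3/4 = 1/4
¬(¬(ψ ⇔ ψ) ⇔ (((χ + ψ) ⇔ ¬φ) + ((χ · ψ) ⇔ φ))) = ¬1/4 = 3/4

3/4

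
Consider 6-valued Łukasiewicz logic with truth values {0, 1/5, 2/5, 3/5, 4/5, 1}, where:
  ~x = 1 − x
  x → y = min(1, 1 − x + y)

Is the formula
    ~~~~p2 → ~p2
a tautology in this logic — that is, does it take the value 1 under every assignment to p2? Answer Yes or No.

Counterexample: take p2 = 3/5.
~p2 = ~3/5 = 2/5
~~p2 = ~2/5 = 3/5
~~~p2 = ~3/5 = 2/5
~~~~p2 = ~2/5 = 3/5
~p2 = ~3/5 = 2/5
~~~~p2 → ~p2 = 3/5 → 2/5 = 4/5
This gives 4/5 ≠ 1.

No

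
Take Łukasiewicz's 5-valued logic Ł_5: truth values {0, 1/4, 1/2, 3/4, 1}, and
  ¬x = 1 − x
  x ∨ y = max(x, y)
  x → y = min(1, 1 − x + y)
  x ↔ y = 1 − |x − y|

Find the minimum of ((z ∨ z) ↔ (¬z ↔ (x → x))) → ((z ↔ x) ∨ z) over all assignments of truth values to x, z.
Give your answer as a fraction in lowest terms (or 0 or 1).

Take x = 0, z = 1/2:
z ∨ z = 1/2 ∨ 1/2 = 1/2
¬z = ¬1/2 = 1/2
x → x = 0 → 0 = 1
¬z ↔ (x → x) = 1/2 ↔ 1 = 1/2
(z ∨ z) ↔ (¬z ↔ (x → x)) = 1/2 ↔ 1/2 = 1
z ↔ x = 1/2 ↔ 0 = 1/2
(z ↔ x) ∨ z = 1/2 ∨ 1/2 = 1/2
((z ∨ z) ↔ (¬z ↔ (x → x))) → ((z ↔ x) ∨ z) = 1 → 1/2 = 1/2
No assignment yields a value below 1/2, so this is the minimum.

1/2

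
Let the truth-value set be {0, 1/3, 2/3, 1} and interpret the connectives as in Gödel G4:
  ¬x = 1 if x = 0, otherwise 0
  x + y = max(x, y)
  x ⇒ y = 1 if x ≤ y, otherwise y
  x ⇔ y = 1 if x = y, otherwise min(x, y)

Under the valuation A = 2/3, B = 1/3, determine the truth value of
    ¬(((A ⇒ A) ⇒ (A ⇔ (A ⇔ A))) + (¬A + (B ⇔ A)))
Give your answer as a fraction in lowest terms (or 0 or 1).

0

A ⇒ A = 2/3 ⇒ 2/3 = 1
A ⇔ A = 2/3 ⇔ 2/3 = 1
A ⇔ (A ⇔ A) = 2/3 ⇔ 1 = 2/3
(A ⇒ A) ⇒ (A ⇔ (A ⇔ A)) = 1 ⇒ 2/3 = 2/3
¬A = ¬2/3 = 0
B ⇔ A = 1/3 ⇔ 2/3 = 1/3
¬A + (B ⇔ A) = 0 + 1/3 = 1/3
((A ⇒ A) ⇒ (A ⇔ (A ⇔ A))) + (¬A + (B ⇔ A)) = 2/3 + 1/3 = 2/3
¬(((A ⇒ A) ⇒ (A ⇔ (A ⇔ A))) + (¬A + (B ⇔ A))) = ¬2/3 = 0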